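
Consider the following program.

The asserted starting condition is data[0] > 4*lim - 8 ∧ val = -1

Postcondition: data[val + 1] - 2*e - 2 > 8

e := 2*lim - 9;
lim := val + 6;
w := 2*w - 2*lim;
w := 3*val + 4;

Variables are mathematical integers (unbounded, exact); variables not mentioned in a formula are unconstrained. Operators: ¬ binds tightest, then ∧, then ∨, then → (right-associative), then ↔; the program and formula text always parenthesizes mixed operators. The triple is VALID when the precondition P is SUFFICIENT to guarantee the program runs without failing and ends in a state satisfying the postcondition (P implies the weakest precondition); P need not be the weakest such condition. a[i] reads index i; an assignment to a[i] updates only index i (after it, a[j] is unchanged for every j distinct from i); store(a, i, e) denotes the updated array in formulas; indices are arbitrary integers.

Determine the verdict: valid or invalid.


Working backward. After the program, the postcondition data[val + 1] - 2*e - 2 > 8 must hold; in canonical form it is data[val + 1] > 2*e + 10.
Before w := 3*val + 4: data[val + 1] > 2*e + 10
Before w := 2*w - 2*lim: data[val + 1] > 2*e + 10
Before lim := val + 6: data[val + 1] > 2*e + 10
Before e := 2*lim - 9: data[val + 1] > 4*lim - 8
The weakest precondition is data[val + 1] > 4*lim - 8.
Check whether data[0] > 4*lim - 8 ∧ val = -1 implies it.
Every state satisfying the precondition satisfies the weakest precondition: the implication holds.
Answer: valid


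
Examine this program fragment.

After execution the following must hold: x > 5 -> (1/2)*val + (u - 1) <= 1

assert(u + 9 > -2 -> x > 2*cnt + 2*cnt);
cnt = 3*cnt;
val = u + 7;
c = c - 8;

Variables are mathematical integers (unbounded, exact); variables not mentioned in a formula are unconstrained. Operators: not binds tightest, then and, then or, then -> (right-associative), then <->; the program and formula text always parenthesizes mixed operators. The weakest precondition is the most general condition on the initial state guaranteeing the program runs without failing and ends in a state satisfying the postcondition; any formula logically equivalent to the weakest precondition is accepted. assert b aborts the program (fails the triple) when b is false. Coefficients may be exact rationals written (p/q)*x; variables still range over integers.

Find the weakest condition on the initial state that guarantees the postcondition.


Working backward. After the program, the postcondition x > 5 -> (1/2)*val + (u - 1) <= 1 must hold; in canonical form it is x > 5 -> u + (1/2)*val <= 2.
Before c := c - 8: x > 5 -> u + (1/2)*val <= 2
Before val := u + 7: x > 5 -> (3/2)*u <= -3/2
Before cnt := 3*cnt: x > 5 -> (3/2)*u <= -3/2
Before assert u + 9 > -2 -> x > 2*cnt + 2*cnt: (u > -11 -> x > 4*cnt) and (x > 5 -> (3/2)*u <= -3/2)
Answer: WP = (u > -11 -> x > 4*cnt) and (x > 5 -> (3/2)*u <= -3/2)


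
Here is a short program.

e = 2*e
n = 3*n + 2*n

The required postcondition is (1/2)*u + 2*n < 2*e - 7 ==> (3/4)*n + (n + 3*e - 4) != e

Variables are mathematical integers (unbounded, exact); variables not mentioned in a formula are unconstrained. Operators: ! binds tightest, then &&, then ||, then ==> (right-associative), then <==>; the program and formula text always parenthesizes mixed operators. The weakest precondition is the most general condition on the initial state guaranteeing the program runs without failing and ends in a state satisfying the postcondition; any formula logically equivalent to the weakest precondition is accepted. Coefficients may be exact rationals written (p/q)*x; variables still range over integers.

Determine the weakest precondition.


Working backward. After the program, the postcondition (1/2)*u + 2*n < 2*e - 7 ==> (3/4)*n + (n + 3*e - 4) != e must hold; in canonical form it is 2*n + (1/2)*u < 2*e - 7 ==> 2*e + (7/4)*n != 4.
Before n := 3*n + 2*n: 10*n + (1/2)*u < 2*e - 7 ==> 2*e + (35/4)*n != 4
Before e := 2*e: 10*n + (1/2)*u < 4*e - 7 ==> 4*e + (35/4)*n != 4
Answer: WP = 10*n + (1/2)*u < 4*e - 7 ==> 4*e + (35/4)*n != 4


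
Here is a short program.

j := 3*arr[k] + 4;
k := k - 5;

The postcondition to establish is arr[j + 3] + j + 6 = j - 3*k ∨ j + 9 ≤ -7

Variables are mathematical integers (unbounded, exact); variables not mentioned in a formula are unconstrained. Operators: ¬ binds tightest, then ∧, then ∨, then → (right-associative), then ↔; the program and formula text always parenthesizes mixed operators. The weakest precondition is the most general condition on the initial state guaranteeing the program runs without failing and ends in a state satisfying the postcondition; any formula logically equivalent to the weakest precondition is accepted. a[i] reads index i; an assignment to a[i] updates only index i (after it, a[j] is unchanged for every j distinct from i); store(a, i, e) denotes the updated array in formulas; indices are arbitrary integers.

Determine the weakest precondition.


Working backward. After the program, the postcondition arr[j + 3] + j + 6 = j - 3*k ∨ j + 9 ≤ -7 must hold; in canonical form it is arr[j + 3] + 3*k = -6 ∨ j ≤ -16.
Before k := k - 5: arr[j + 3] + 3*k = 9 ∨ j ≤ -16
Before j := 3*arr[k] + 4: arr[3*arr[k] + 7] + 3*k = 9 ∨ 3*arr[k] ≤ -20
Answer: WP = arr[3*arr[k] + 7] + 3*k = 9 ∨ 3*arr[k] ≤ -20


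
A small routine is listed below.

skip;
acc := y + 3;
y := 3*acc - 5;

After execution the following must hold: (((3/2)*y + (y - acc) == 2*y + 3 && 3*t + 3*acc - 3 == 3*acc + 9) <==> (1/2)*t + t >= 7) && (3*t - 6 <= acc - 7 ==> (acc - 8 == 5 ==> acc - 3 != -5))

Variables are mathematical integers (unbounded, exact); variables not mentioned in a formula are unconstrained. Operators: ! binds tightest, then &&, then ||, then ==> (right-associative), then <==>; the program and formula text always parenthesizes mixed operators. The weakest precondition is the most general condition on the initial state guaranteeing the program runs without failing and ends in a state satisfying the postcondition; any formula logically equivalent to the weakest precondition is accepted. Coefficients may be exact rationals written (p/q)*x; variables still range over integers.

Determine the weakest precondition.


Working backward. After the program, the postcondition (((3/2)*y + (y - acc) == 2*y + 3 && 3*t + 3*acc - 3 == 3*acc + 9) <==> (1/2)*t + t >= 7) && (3*t - 6 <= acc - 7 ==> (acc - 8 == 5 ==> acc - 3 != -5)) must hold; in canonical form it is (((1/2)*y == acc + 3 && 3*t == 12) <==> (3/2)*t >= 7) && (3*t <= acc - 1 ==> (acc == 13 ==> acc != -2)).
Before y := 3*acc - 5: (((1/2)*acc == 11/2 && 3*t == 12) <==> (3/2)*t >= 7) && (3*t <= acc - 1 ==> (acc == 13 ==> acc != -2))
Before acc := y + 3: (((1/2)*y == 4 && 3*t == 12) <==> (3/2)*t >= 7) && (3*t <= y + 2 ==> (y == 10 ==> y != -5))
Before skip: (((1/2)*y == 4 && 3*t == 12) <==> (3/2)*t >= 7) && (3*t <= y + 2 ==> (y == 10 ==> y != -5))
Answer: WP = (((1/2)*y == 4 && 3*t == 12) <==> (3/2)*t >= 7) && (3*t <= y + 2 ==> (y == 10 ==> y != -5))


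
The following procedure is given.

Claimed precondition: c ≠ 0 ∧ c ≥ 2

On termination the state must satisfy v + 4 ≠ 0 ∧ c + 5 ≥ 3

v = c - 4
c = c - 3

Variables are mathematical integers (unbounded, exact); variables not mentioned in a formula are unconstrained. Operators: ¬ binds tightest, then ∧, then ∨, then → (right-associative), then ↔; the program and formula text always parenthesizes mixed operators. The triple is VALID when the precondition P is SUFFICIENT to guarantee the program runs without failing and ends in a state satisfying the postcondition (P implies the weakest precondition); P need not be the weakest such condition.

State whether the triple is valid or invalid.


Working backward. After the program, the postcondition v + 4 ≠ 0 ∧ c + 5 ≥ 3 must hold; in canonical form it is v ≠ -4 ∧ c ≥ -2.
Before c := c - 3: v ≠ -4 ∧ c ≥ 1
Before v := c - 4: c ≠ 0 ∧ c ≥ 1
The weakest precondition is c ≠ 0 ∧ c ≥ 1.
Check whether c ≠ 0 ∧ c ≥ 2 implies it.
Every state satisfying the precondition satisfies the weakest precondition: the implication holds.
Answer: valid


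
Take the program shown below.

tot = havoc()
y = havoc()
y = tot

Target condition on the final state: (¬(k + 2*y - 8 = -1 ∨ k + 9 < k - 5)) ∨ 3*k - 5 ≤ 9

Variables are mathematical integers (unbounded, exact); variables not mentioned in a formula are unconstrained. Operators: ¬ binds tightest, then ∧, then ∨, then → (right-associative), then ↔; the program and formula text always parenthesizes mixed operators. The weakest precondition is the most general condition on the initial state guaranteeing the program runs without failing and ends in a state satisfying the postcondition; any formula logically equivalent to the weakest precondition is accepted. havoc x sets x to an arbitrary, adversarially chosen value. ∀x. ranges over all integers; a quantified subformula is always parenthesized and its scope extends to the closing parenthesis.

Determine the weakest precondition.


Working backward. After the program, the postcondition (¬(k + 2*y - 8 = -1 ∨ k + 9 < k - 5)) ∨ 3*k - 5 ≤ 9 must hold; in canonical form it is (¬(k + 2*y = 7)) ∨ 3*k ≤ 14.
Before y := tot: (¬(k + 2*tot = 7)) ∨ 3*k ≤ 14
Before havoc y: (¬(k + 2*tot = 7)) ∨ 3*k ≤ 14
Before havoc tot: ∀tot_1. ((¬(k + 2*tot_1 = 7)) ∨ 3*k ≤ 14)
Answer: WP = ∀tot_1. ((¬(k + 2*tot_1 = 7)) ∨ 3*k ≤ 14)


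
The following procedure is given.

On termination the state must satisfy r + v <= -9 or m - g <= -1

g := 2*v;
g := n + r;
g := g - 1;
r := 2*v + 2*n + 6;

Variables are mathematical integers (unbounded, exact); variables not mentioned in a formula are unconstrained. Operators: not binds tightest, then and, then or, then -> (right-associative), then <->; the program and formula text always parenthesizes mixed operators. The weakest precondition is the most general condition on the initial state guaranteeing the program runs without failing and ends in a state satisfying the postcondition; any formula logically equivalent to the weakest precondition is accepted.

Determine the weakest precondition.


Working backward. After the program, the postcondition r + v <= -9 or m - g <= -1 must hold; in canonical form it is r + v <= -9 or m <= g - 1.
Before r := 2*v + 2*n + 6: 2*n + 3*v <= -15 or m <= g - 1
Before g := g - 1: 2*n + 3*v <= -15 or m <= g - 2
Before g := n + r: 2*n + 3*v <= -15 or m <= n + r - 2
Before g := 2*v: 2*n + 3*v <= -15 or m <= n + r - 2
Answer: WP = 2*n + 3*v <= -15 or m <= n + r - 2


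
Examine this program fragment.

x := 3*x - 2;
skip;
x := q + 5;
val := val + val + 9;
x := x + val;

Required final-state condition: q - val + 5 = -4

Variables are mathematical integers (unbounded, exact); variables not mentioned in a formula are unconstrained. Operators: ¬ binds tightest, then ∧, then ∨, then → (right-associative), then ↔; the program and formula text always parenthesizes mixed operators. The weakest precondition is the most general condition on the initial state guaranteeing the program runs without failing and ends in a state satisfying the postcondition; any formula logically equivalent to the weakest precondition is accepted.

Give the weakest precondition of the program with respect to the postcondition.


Working backward. After the program, the postcondition q - val + 5 = -4 must hold; in canonical form it is q = val - 9.
Before x := x + val: q = val - 9
Before val := val + val + 9: q = 2*val
Before x := q + 5: q = 2*val
Before skip: q = 2*val
Before x := 3*x - 2: q = 2*val
Answer: WP = q = 2*val


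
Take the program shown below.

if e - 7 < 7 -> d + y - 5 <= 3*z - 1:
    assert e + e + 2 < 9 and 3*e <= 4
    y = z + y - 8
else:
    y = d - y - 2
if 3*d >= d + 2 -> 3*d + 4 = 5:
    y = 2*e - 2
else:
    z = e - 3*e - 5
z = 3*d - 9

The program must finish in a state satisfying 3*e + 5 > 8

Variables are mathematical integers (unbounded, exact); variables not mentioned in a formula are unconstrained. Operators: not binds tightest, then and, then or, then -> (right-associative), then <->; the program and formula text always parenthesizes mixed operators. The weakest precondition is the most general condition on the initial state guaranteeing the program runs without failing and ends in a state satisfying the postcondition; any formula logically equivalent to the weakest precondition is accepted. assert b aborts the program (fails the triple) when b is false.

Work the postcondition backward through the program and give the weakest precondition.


Working backward. After the program, the postcondition 3*e + 5 > 8 must hold; in canonical form it is 3*e > 3.
Before z := 3*d - 9: 3*e > 3
Then branch requires 3*e > 3; else branch requires 3*e > 3.
Before the if: ((2*d >= 2 -> 3*d = 1) -> 3*e > 3) and ((not (2*d >= 2 -> 3*d = 1)) -> 3*e > 3)
Then branch requires 2*e < 7 and 3*e <= 4 and ((2*d >= 2 -> 3*d = 1) -> 3*e > 3) and ((not (2*d >= 2 -> 3*d = 1)) -> 3*e > 3); else branch requires ((2*d >= 2 -> 3*d = 1) -> 3*e > 3) and ((not (2*d >= 2 -> 3*d = 1)) -> 3*e > 3).
Before the if: ((e < 14 -> d + y <= 3*z + 4) -> (2*e < 7 and 3*e <= 4 and ((2*d >= 2 -> 3*d = 1) -> 3*e > 3) and ((not (2*d >= 2 -> 3*d = 1)) -> 3*e > 3))) and ((not (e < 14 -> d + y <= 3*z + 4)) -> (((2*d >= 2 -> 3*d = 1) -> 3*e > 3) and ((not (2*d >= 2 -> 3*d = 1)) -> 3*e > 3)))
Answer: WP = ((e < 14 -> d + y <= 3*z + 4) -> (2*e < 7 and 3*e <= 4 and ((2*d >= 2 -> 3*d = 1) -> 3*e > 3) and ((not (2*d >= 2 -> 3*d = 1)) -> 3*e > 3))) and ((not (e < 14 -> d + y <= 3*z + 4)) -> (((2*d >= 2 -> 3*d = 1) -> 3*e > 3) and ((not (2*d >= 2 -> 3*d = 1)) -> 3*e > 3)))


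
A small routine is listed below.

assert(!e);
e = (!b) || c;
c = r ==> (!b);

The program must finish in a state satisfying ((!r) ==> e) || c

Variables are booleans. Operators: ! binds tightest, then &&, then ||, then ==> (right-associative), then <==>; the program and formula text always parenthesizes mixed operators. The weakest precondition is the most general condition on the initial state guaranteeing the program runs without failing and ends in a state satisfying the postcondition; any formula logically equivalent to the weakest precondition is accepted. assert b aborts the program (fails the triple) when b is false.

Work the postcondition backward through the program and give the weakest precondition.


Working backward. After the program, ((!r) ==> e) || c must hold.
Before c := r ==> (!b): ((!r) ==> e) || (r ==> (!b))
Before e := (!b) || c: ((!r) ==> ((!b) || c)) || (r ==> (!b))
Before assert !e: (!e) && (((!r) ==> ((!b) || c)) || (r ==> (!b)))
Answer: WP = (!e) && (((!r) ==> ((!b) || c)) || (r ==> (!b)))


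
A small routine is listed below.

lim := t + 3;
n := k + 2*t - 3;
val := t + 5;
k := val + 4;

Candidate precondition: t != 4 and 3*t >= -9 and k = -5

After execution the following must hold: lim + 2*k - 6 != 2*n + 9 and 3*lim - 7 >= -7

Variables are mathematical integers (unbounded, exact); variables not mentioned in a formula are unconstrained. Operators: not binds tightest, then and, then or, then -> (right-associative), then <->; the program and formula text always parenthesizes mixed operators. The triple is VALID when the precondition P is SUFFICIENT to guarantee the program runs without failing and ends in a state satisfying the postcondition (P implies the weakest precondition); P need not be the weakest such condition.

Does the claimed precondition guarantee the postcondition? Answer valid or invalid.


Working backward. After the program, the postcondition lim + 2*k - 6 != 2*n + 9 and 3*lim - 7 >= -7 must hold; in canonical form it is 2*k + lim != 2*n + 15 and 3*lim >= 0.
Before k := val + 4: lim + 2*val != 2*n + 7 and 3*lim >= 0
Before val := t + 5: lim + 2*t != 2*n - 3 and 3*lim >= 0
Before n := k + 2*t - 3: lim != 2*k + 2*t - 9 and 3*lim >= 0
Before lim := t + 3: 2*k + t != 12 and 3*t >= -9
The weakest precondition is 2*k + t != 12 and 3*t >= -9.
Check whether t != 4 and 3*t >= -9 and k = -5 implies it.
Countermodel: at the initial state k = -5, t = 22, the precondition holds but the weakest precondition fails.
Answer: invalid


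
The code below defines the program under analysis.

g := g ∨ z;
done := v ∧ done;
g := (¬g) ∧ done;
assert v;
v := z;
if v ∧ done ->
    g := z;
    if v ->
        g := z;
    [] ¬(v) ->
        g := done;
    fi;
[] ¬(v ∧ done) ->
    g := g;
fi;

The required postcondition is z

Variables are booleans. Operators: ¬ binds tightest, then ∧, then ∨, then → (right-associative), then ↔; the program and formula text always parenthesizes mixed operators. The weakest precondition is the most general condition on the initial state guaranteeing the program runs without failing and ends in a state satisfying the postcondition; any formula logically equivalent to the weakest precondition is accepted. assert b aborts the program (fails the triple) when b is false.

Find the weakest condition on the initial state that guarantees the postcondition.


Working backward. After the program, z must hold.
Then branch requires (v → z) ∧ ((¬v) → z); else branch requires z.
Before the if: ((v ∧ done) → ((v → z) ∧ ((¬v) → z))) ∧ ((¬(v ∧ done)) → z)
Before v := z: ((z ∧ done) → ((¬z) → z)) ∧ ((¬(z ∧ done)) → z)
Before assert v: v ∧ ((z ∧ done) → ((¬z) → z)) ∧ ((¬(z ∧ done)) → z)
Before g := (¬g) ∧ done: v ∧ ((z ∧ done) → ((¬z) → z)) ∧ ((¬(z ∧ done)) → z)
Before done := v ∧ done: v ∧ ((z ∧ v ∧ done) → ((¬z) → z)) ∧ ((¬(z ∧ v ∧ done)) → z)
Before g := g ∨ z: v ∧ ((z ∧ v ∧ done) → ((¬z) → z)) ∧ ((¬(z ∧ v ∧ done)) → z)
Answer: WP = v ∧ ((z ∧ v ∧ done) → ((¬z) → z)) ∧ ((¬(z ∧ v ∧ done)) → z)


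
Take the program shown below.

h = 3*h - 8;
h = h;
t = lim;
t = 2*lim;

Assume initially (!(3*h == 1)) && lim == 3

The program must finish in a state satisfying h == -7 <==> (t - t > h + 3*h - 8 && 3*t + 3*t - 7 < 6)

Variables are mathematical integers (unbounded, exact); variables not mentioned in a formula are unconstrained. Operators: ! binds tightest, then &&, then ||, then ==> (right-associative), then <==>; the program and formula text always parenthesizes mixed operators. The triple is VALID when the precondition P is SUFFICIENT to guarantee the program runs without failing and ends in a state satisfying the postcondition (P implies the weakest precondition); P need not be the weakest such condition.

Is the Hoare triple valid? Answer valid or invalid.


Working backward. After the program, the postcondition h == -7 <==> (t - t > h + 3*h - 8 && 3*t + 3*t - 7 < 6) must hold; in canonical form it is h == -7 <==> (4*h < 8 && 6*t < 13).
Before t := 2*lim: h == -7 <==> (4*h < 8 && 12*lim < 13)
Before t := lim: h == -7 <==> (4*h < 8 && 12*lim < 13)
Before h := h: h == -7 <==> (4*h < 8 && 12*lim < 13)
Before h := 3*h - 8: 3*h == 1 <==> (12*h < 40 && 12*lim < 13)
The weakest precondition is 3*h == 1 <==> (12*h < 40 && 12*lim < 13).
Check whether (!(3*h == 1)) && lim == 3 implies it.
Every state satisfying the precondition satisfies the weakest precondition: the implication holds.
Answer: valid


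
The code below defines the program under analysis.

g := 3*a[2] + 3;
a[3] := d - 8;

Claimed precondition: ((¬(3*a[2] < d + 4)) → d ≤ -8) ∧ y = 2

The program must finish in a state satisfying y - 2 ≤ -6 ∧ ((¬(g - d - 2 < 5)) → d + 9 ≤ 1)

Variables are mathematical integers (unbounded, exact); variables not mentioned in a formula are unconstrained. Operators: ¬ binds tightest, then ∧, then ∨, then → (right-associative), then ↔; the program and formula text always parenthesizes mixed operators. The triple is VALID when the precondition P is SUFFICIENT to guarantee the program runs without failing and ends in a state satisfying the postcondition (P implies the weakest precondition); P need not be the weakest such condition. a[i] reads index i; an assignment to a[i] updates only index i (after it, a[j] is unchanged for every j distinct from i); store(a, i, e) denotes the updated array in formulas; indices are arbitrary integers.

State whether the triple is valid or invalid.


Working backward. After the program, the postcondition y - 2 ≤ -6 ∧ ((¬(g - d - 2 < 5)) → d + 9 ≤ 1) must hold; in canonical form it is y ≤ -4 ∧ ((¬(g < d + 7)) → d ≤ -8).
Before a[3] := d - 8: y ≤ -4 ∧ ((¬(g < d + 7)) → d ≤ -8)
Before g := 3*a[2] + 3: y ≤ -4 ∧ ((¬(3*a[2] < d + 4)) → d ≤ -8)
The weakest precondition is y ≤ -4 ∧ ((¬(3*a[2] < d + 4)) → d ≤ -8).
Check whether ((¬(3*a[2] < d + 4)) → d ≤ -8) ∧ y = 2 implies it.
Countermodel: at the initial state a = {[2] = 0, elsewhere 0}, d = 0, y = 2, the precondition holds but the weakest precondition fails.
Answer: invalid


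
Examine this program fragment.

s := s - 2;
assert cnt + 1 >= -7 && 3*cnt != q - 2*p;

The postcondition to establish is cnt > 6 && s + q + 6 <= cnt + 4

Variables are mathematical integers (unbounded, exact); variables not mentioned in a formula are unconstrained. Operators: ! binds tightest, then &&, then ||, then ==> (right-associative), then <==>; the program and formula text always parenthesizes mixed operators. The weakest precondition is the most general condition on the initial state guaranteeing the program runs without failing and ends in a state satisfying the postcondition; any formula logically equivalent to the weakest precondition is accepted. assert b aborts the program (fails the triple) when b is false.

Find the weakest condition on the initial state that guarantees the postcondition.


Working backward. After the program, the postcondition cnt > 6 && s + q + 6 <= cnt + 4 must hold; in canonical form it is cnt > 6 && q + s <= cnt - 2.
Before assert cnt + 1 >= -7 && 3*cnt != q - 2*p: cnt >= -8 && 3*cnt + 2*p != q && cnt > 6 && q + s <= cnt - 2
Before s := s - 2: cnt >= -8 && 3*cnt + 2*p != q && cnt > 6 && q + s <= cnt
Answer: WP = cnt >= -8 && 3*cnt + 2*p != q && cnt > 6 && q + s <= cnt


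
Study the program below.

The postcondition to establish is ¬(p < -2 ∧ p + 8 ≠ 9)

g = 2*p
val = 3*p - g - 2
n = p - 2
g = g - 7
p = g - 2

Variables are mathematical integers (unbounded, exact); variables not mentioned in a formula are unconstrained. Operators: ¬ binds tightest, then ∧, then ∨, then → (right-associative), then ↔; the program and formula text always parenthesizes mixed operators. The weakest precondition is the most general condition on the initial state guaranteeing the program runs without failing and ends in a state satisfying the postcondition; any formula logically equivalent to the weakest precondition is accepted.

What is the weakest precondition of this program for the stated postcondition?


Working backward. After the program, the postcondition ¬(p < -2 ∧ p + 8 ≠ 9) must hold; in canonical form it is ¬(p < -2 ∧ p ≠ 1).
Before p := g - 2: ¬(g < 0 ∧ g ≠ 3)
Before g := g - 7: ¬(g < 7 ∧ g ≠ 10)
Before n := p - 2: ¬(g < 7 ∧ g ≠ 10)
Before val := 3*p - g - 2: ¬(g < 7 ∧ g ≠ 10)
Before g := 2*p: ¬(2*p < 7 ∧ 2*p ≠ 10)
Answer: WP = ¬(2*p < 7 ∧ 2*p ≠ 10)


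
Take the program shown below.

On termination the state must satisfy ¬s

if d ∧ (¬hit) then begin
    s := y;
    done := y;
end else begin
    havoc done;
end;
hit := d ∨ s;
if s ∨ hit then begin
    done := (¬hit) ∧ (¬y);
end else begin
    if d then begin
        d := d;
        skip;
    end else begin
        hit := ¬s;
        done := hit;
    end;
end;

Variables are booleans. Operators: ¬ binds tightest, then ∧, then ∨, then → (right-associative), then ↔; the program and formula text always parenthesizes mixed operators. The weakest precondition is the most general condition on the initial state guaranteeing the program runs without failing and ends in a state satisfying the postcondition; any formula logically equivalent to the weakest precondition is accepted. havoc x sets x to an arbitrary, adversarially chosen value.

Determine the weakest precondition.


Working backward. After the program, ¬s must hold.
Then branch requires ¬s; else branch requires (d → (¬s)) ∧ ((¬d) → (¬s)).
Before the if: ((s ∨ hit) → (¬s)) ∧ ((¬(s ∨ hit)) → ((d → (¬s)) ∧ ((¬d) → (¬s))))
Before hit := d ∨ s: ((s ∨ d) → (¬s)) ∧ ((¬(s ∨ d)) → ((d → (¬s)) ∧ ((¬d) → (¬s))))
Then branch requires ((y ∨ d) → (¬y)) ∧ ((¬(y ∨ d)) → ((d → (¬y)) ∧ ((¬d) → (¬y)))); else branch requires ((s ∨ d) → (¬s)) ∧ ((¬(s ∨ d)) → ((d → (¬s)) ∧ ((¬d) → (¬s)))).
Before the if: ((d ∧ (¬hit)) → (((y ∨ d) → (¬y)) ∧ ((¬(y ∨ d)) → ((d → (¬y)) ∧ ((¬d) → (¬y)))))) ∧ ((¬(d ∧ (¬hit))) → (((s ∨ d) → (¬s)) ∧ ((¬(s ∨ d)) → ((d → (¬s)) ∧ ((¬d) → (¬s))))))
Answer: WP = ((d ∧ (¬hit)) → (((y ∨ d) → (¬y)) ∧ ((¬(y ∨ d)) → ((d → (¬y)) ∧ ((¬d) → (¬y)))))) ∧ ((¬(d ∧ (¬hit))) → (((s ∨ d) → (¬s)) ∧ ((¬(s ∨ d)) → ((d → (¬s)) ∧ ((¬d) → (¬s))))))


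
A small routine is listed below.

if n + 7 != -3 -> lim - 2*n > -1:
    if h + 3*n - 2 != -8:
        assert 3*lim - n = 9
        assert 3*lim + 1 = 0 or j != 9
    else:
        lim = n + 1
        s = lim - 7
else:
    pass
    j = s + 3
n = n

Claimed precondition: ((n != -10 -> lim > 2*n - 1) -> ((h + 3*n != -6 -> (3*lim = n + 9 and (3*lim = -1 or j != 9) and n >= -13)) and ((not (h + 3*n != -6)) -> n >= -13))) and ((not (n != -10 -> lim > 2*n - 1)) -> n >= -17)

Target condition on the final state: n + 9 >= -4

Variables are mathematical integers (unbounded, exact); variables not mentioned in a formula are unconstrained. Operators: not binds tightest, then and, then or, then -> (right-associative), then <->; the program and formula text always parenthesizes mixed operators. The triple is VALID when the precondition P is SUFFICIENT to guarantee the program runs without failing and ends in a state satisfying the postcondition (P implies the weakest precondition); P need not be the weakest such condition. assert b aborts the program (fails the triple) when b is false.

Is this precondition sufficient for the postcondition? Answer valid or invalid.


Working backward. After the program, the postcondition n + 9 >= -4 must hold; in canonical form it is n >= -13.
Before n := n: n >= -13
Then branch requires (h + 3*n != -6 -> (3*lim = n + 9 and (3*lim = -1 or j != 9) and n >= -13)) and ((not (h + 3*n != -6)) -> n >= -13); else branch requires n >= -13.
Before the if: ((n != -10 -> lim > 2*n - 1) -> ((h + 3*n != -6 -> (3*lim = n + 9 and (3*lim = -1 or j != 9) and n >= -13)) and ((not (h + 3*n != -6)) -> n >= -13))) and ((not (n != -10 -> lim > 2*n - 1)) -> n >= -13)
The weakest precondition is ((n != -10 -> lim > 2*n - 1) -> ((h + 3*n != -6 -> (3*lim = n + 9 and (3*lim = -1 or j != 9) and n >= -13)) and ((not (h + 3*n != -6)) -> n >= -13))) and ((not (n != -10 -> lim > 2*n - 1)) -> n >= -13).
Check whether ((n != -10 -> lim > 2*n - 1) -> ((h + 3*n != -6 -> (3*lim = n + 9 and (3*lim = -1 or j != 9) and n >= -13)) and ((not (h + 3*n != -6)) -> n >= -13))) and ((not (n != -10 -> lim > 2*n - 1)) -> n >= -17) implies it.
Countermodel: at the initial state h = 0, j = 0, lim = -35, n = -17, the precondition holds but the weakest precondition fails.
Answer: invalid


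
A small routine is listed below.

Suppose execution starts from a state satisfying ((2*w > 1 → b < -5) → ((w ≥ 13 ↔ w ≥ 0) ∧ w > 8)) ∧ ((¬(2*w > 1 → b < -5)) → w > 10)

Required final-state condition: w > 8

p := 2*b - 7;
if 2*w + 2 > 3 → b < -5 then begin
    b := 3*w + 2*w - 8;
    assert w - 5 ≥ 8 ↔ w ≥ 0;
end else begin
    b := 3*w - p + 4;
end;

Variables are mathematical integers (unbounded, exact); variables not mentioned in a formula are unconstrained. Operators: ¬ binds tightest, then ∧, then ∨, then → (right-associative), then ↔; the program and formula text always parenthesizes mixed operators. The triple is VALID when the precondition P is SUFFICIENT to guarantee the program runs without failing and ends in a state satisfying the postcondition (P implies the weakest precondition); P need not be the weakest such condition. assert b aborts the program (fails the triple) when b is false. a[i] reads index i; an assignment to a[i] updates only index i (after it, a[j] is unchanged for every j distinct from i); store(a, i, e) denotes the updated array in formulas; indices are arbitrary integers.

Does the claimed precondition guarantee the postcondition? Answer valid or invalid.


Working backward. After the program, w > 8 must hold.
Then branch requires (w ≥ 13 ↔ w ≥ 0) ∧ w > 8; else branch requires w > 8.
Before the if: ((2*w > 1 → b < -5) → ((w ≥ 13 ↔ w ≥ 0) ∧ w > 8)) ∧ ((¬(2*w > 1 → b < -5)) → w > 8)
Before p := 2*b - 7: ((2*w > 1 → b < -5) → ((w ≥ 13 ↔ w ≥ 0) ∧ w > 8)) ∧ ((¬(2*w > 1 → b < -5)) → w > 8)
The weakest precondition is ((2*w > 1 → b < -5) → ((w ≥ 13 ↔ w ≥ 0) ∧ w > 8)) ∧ ((¬(2*w > 1 → b < -5)) → w > 8).
Check whether ((2*w > 1 → b < -5) → ((w ≥ 13 ↔ w ≥ 0) ∧ w > 8)) ∧ ((¬(2*w > 1 → b < -5)) → w > 10) implies it.
Every state satisfying the precondition satisfies the weakest precondition: the implication holds.
Answer: valid


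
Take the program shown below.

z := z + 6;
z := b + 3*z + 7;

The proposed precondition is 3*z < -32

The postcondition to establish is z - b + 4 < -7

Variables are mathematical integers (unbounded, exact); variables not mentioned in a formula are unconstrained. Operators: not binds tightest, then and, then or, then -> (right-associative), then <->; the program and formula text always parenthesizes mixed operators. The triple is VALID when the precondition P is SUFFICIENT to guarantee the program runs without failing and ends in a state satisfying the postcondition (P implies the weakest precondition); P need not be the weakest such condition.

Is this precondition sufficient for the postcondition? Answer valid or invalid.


Working backward. After the program, the postcondition z - b + 4 < -7 must hold; in canonical form it is z < b - 11.
Before z := b + 3*z + 7: 3*z < -18
Before z := z + 6: 3*z < -36
The weakest precondition is 3*z < -36.
Check whether 3*z < -32 implies it.
Countermodel: at the initial state z = -12, the precondition holds but the weakest precondition fails.
Answer: invalid


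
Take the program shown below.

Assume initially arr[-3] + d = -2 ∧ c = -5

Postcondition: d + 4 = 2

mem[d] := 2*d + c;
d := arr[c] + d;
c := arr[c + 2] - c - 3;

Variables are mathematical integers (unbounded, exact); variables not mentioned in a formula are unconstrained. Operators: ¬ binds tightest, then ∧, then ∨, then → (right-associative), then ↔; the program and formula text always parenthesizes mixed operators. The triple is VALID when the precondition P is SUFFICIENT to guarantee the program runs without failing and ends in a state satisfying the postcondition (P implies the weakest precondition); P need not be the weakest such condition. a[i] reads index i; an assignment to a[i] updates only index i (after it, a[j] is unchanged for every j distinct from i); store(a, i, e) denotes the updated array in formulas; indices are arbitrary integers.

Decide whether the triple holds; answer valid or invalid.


Working backward. After the program, the postcondition d + 4 = 2 must hold; in canonical form it is d = -2.
Before c := arr[c + 2] - c - 3: d = -2
Before d := arr[c] + d: arr[c] + d = -2
Before mem[d] := 2*d + c: arr[c] + d = -2
The weakest precondition is arr[c] + d = -2.
Check whether arr[-3] + d = -2 ∧ c = -5 implies it.
Countermodel: at the initial state arr = {[-5] = 0, [-3] = -1, elsewhere -1}, c = -5, d = -1, the precondition holds but the weakest precondition fails.
Answer: invalid


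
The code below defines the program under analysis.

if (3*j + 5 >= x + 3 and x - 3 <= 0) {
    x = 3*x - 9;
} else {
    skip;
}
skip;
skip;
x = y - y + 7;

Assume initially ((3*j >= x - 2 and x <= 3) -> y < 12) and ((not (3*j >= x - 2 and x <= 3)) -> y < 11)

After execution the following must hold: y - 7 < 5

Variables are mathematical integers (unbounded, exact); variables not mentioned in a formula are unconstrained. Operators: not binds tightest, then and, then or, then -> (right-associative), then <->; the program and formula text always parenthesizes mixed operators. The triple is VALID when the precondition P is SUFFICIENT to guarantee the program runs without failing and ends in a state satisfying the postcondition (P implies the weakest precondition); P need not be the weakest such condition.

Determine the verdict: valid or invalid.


Working backward. After the program, the postcondition y - 7 < 5 must hold; in canonical form it is y < 12.
Before x := y - y + 7: y < 12
Before skip: y < 12
Before skip: y < 12
Then branch requires y < 12; else branch requires y < 12.
Before the if: ((3*j >= x - 2 and x <= 3) -> y < 12) and ((not (3*j >= x - 2 and x <= 3)) -> y < 12)
The weakest precondition is ((3*j >= x - 2 and x <= 3) -> y < 12) and ((not (3*j >= x - 2 and x <= 3)) -> y < 12).
Check whether ((3*j >= x - 2 and x <= 3) -> y < 12) and ((not (3*j >= x - 2 and x <= 3)) -> y < 11) implies it.
Every state satisfying the precondition satisfies the weakest precondition: the implication holds.
Answer: valid


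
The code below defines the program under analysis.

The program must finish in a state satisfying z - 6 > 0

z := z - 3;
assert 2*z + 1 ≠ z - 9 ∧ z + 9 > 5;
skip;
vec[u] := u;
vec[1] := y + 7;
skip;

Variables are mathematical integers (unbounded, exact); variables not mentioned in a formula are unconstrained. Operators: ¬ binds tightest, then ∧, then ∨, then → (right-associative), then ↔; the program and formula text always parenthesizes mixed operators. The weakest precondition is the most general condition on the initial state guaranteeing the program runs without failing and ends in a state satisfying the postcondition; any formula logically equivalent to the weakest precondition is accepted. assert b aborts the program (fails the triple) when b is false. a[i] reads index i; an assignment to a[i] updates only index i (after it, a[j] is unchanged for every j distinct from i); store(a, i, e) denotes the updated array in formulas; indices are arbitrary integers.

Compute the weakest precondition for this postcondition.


Working backward. After the program, the postcondition z - 6 > 0 must hold; in canonical form it is z > 6.
Before skip: z > 6
Before vec[1] := y + 7: z > 6
Before vec[u] := u: z > 6
Before skip: z > 6
Before assert 2*z + 1 ≠ z - 9 ∧ z + 9 > 5: z ≠ -10 ∧ z > -4 ∧ z > 6
Before z := z - 3: z ≠ -7 ∧ z > -1 ∧ z > 9
Answer: WP = z ≠ -7 ∧ z > -1 ∧ z > 9


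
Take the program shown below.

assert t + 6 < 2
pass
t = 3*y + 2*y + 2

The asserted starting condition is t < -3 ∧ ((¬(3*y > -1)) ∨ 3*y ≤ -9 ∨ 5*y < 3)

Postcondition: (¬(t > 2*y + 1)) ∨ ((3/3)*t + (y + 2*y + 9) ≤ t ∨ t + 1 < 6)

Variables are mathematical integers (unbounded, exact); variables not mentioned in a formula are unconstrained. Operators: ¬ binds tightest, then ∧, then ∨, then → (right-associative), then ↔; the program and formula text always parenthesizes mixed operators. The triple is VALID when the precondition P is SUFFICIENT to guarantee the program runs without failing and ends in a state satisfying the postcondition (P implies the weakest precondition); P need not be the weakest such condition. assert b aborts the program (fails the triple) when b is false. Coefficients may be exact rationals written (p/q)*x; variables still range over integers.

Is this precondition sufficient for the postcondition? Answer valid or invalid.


Working backward. After the program, the postcondition (¬(t > 2*y + 1)) ∨ ((3/3)*t + (y + 2*y + 9) ≤ t ∨ t + 1 < 6) must hold; in canonical form it is (¬(t > 2*y + 1)) ∨ 3*y ≤ -9 ∨ t < 5.
Before t := 3*y + 2*y + 2: (¬(3*y > -1)) ∨ 3*y ≤ -9 ∨ 5*y < 3
Before skip: (¬(3*y > -1)) ∨ 3*y ≤ -9 ∨ 5*y < 3
Before assert t + 6 < 2: t < -4 ∧ ((¬(3*y > -1)) ∨ 3*y ≤ -9 ∨ 5*y < 3)
The weakest precondition is t < -4 ∧ ((¬(3*y > -1)) ∨ 3*y ≤ -9 ∨ 5*y < 3).
Check whether t < -3 ∧ ((¬(3*y > -1)) ∨ 3*y ≤ -9 ∨ 5*y < 3) implies it.
Countermodel: at the initial state t = -4, y = 0, the precondition holds but the weakest precondition fails.
Answer: invalid


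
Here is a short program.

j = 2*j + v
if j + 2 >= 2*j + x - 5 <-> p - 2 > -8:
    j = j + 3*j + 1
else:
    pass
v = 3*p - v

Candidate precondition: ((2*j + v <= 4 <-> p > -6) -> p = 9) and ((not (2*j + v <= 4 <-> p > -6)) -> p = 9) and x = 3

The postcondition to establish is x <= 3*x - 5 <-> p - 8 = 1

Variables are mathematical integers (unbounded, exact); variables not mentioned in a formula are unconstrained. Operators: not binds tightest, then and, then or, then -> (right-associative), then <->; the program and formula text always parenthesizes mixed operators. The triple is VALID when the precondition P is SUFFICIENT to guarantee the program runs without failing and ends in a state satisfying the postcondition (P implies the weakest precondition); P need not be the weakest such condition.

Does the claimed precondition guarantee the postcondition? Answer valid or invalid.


Working backward. After the program, the postcondition x <= 3*x - 5 <-> p - 8 = 1 must hold; in canonical form it is 2*x >= 5 <-> p = 9.
Before v := 3*p - v: 2*x >= 5 <-> p = 9
Then branch requires 2*x >= 5 <-> p = 9; else branch requires 2*x >= 5 <-> p = 9.
Before the if: ((j + x <= 7 <-> p > -6) -> (2*x >= 5 <-> p = 9)) and ((not (j + x <= 7 <-> p > -6)) -> (2*x >= 5 <-> p = 9))
Before j := 2*j + v: ((2*j + v + x <= 7 <-> p > -6) -> (2*x >= 5 <-> p = 9)) and ((not (2*j + v + x <= 7 <-> p > -6)) -> (2*x >= 5 <-> p = 9))
The weakest precondition is ((2*j + v + x <= 7 <-> p > -6) -> (2*x >= 5 <-> p = 9)) and ((not (2*j + v + x <= 7 <-> p > -6)) -> (2*x >= 5 <-> p = 9)).
Check whether ((2*j + v <= 4 <-> p > -6) -> p = 9) and ((not (2*j + v <= 4 <-> p > -6)) -> p = 9) and x = 3 implies it.
Every state satisfying the precondition satisfies the weakest precondition: the implication holds.
Answer: valid


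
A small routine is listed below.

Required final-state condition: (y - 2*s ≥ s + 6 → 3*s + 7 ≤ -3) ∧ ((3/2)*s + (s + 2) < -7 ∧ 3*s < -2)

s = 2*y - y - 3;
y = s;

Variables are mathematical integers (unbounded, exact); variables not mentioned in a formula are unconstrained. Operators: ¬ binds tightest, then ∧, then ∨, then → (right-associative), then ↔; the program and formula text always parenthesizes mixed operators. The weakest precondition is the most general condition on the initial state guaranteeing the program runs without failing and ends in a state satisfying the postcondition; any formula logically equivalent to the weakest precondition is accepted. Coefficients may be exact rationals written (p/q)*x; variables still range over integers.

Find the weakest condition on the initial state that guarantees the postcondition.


Working backward. After the program, the postcondition (y - 2*s ≥ s + 6 → 3*s + 7 ≤ -3) ∧ ((3/2)*s + (s + 2) < -7 ∧ 3*s < -2) must hold; in canonical form it is (y ≥ 3*s + 6 → 3*s ≤ -10) ∧ (5/2)*s < -9 ∧ 3*s < -2.
Before y := s: (2*s ≤ -6 → 3*s ≤ -10) ∧ (5/2)*s < -9 ∧ 3*s < -2
Before s := 2*y - y - 3: (2*y ≤ 0 → 3*y ≤ -1) ∧ (5/2)*y < -3/2 ∧ 3*y < 7
Answer: WP = (2*y ≤ 0 → 3*y ≤ -1) ∧ (5/2)*y < -3/2 ∧ 3*y < 7


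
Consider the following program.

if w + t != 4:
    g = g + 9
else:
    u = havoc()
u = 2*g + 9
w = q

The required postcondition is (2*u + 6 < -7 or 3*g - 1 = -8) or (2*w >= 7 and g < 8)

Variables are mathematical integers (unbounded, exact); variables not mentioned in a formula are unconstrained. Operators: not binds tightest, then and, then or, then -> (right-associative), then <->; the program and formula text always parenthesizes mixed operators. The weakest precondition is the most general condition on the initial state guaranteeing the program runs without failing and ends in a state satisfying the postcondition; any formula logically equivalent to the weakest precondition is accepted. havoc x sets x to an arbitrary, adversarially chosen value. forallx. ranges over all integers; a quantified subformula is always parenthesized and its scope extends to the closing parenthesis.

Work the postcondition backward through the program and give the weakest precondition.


Working backward. After the program, the postcondition (2*u + 6 < -7 or 3*g - 1 = -8) or (2*w >= 7 and g < 8) must hold; in canonical form it is 2*u < -13 or 3*g = -7 or (2*w >= 7 and g < 8).
Before w := q: 2*u < -13 or 3*g = -7 or (2*q >= 7 and g < 8)
Before u := 2*g + 9: 4*g < -31 or 3*g = -7 or (2*q >= 7 and g < 8)
Then branch requires 4*g < -67 or 3*g = -34 or (2*q >= 7 and g < -1); else branch requires 4*g < -31 or 3*g = -7 or (2*q >= 7 and g < 8).
Before the if: (t + w != 4 -> (4*g < -67 or 3*g = -34 or (2*q >= 7 and g < -1))) and ((not (t + w != 4)) -> (4*g < -31 or 3*g = -7 or (2*q >= 7 and g < 8)))
Answer: WP = (t + w != 4 -> (4*g < -67 or 3*g = -34 or (2*q >= 7 and g < -1))) and ((not (t + w != 4)) -> (4*g < -31 or 3*g = -7 or (2*q >= 7 and g < 8)))
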